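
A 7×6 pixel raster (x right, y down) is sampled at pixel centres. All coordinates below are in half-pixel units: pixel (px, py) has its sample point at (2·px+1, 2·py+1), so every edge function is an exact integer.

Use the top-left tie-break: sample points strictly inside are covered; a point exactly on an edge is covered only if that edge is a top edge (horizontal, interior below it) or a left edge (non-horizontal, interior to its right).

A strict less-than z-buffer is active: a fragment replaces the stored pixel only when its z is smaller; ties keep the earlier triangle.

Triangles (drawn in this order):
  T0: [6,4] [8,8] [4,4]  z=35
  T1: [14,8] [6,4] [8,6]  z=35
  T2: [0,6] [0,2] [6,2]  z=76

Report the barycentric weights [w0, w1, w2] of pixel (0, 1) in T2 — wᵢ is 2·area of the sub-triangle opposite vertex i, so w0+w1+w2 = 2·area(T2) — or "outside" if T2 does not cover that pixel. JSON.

T0:
  2·area = 8
  edge (6, 4)→(8, 8): d=(2,4) right/bottom  bias=-1
  edge (8, 8)→(4, 4): d=(-4,-4) top-left  bias=+0
  edge (4, 4)→(6, 4): d=(2,0) top-left  bias=+0
    (0,0)@(1, 1): e=[14,0,-6] → ·  [on edge]
    (1,1)@(3, 3): e=[10,0,-2] → ·  [on edge]
    (2,2)@(5, 5): e=[6,0,2] → #  [on edge]
    (3,2)@(7, 5): e=[-2,8,2] → ·
    (2,3)@(5, 7): e=[10,-8,6] → ·
    (3,3)@(7, 7): e=[2,0,6] → #  [on edge]
    (4,3)@(9, 7): e=[-6,8,6] → ·
    (3,4)@(7, 9): e=[6,-8,10] → ·
    (4,4)@(9, 9): e=[-2,0,10] → ·  [on edge]
    (5,5)@(11, 11): e=[-6,0,14] → ·  [on edge]
  covered (2 px):
    · · · · · · ·
    · · · · · · ·
    · · # · · · ·
    · · · # · · ·
    · · · · · · ·
    · · · · · · ·
T1:
  2·area = 8  (B↔C swapped to make it positive)
  edge (14, 8)→(8, 6): d=(-6,-2) top-left  bias=+0
  edge (8, 6)→(6, 4): d=(-2,-2) top-left  bias=+0
  edge (6, 4)→(14, 8): d=(8,4) right/bottom  bias=-1
    (1,0)@(3, 1): e=[20,0,-12] → ·  [on edge]
    (2,1)@(5, 3): e=[12,0,-4] → ·  [on edge]
    (2,2)@(5, 5): e=[0,-4,12] → ·  [on edge]
    (3,2)@(7, 5): e=[4,0,4] → #  [on edge]
    (4,2)@(9, 5): e=[8,4,-4] → ·
    (3,3)@(7, 7): e=[-8,-4,20] → ·
    (4,3)@(9, 7): e=[-4,0,12] → ·  [on edge]
    (5,3)@(11, 7): e=[0,4,4] → #  [on edge]
    (6,3)@(13, 7): e=[4,8,-4] → ·
    (5,4)@(11, 9): e=[-12,0,20] → ·  [on edge]
    (6,5)@(13, 11): e=[-20,0,28] → ·  [on edge]
  covered (2 px):
    · · · · · · ·
    · · · · · · ·
    · · · # · · ·
    · · · · · # ·
    · · · · · · ·
    · · · · · · ·
T2:
  2·area = 24
  edge (0, 6)→(0, 2): d=(0,-4) top-left  bias=+0
  edge (0, 2)→(6, 2): d=(6,0) top-left  bias=+0
  edge (6, 2)→(0, 6): d=(-6,4) right/bottom  bias=-1
    (0,1)@(1, 3): e=[4,6,14] → #
    (1,1)@(3, 3): e=[12,6,6] → #
    (2,1)@(5, 3): e=[20,6,-2] → ·
    (0,2)@(1, 5): e=[4,18,2] → #
    (1,2)@(3, 5): e=[12,18,-6] → ·
    (0,3)@(1, 7): e=[4,30,-10] → ·
  covered (3 px):
    · · · · · · ·
    # # · · · · ·
    # · · · · · ·
    · · · · · · ·
    · · · · · · ·
    · · · · · · ·

Result: [6,14,4]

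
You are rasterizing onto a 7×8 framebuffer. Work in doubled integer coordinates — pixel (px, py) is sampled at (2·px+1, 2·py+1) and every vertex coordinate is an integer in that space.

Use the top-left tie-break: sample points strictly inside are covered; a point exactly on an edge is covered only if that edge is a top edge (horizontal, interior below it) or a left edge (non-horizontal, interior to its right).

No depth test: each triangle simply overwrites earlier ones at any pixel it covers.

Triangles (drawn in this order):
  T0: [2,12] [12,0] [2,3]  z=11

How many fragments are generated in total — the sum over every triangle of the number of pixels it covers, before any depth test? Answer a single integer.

T0:
  2·area = 90  (B↔C swapped to make it positive)
  edge (2, 12)→(2, 3): d=(0,-9) top-left  bias=+0
  edge (2, 3)→(12, 0): d=(10,-3) top-left  bias=+0
  edge (12, 0)→(2, 12): d=(-10,12) right/bottom  bias=-1
    (4,0)@(9, 1): e=[63,1,26] → X
    (5,0)@(11, 1): e=[81,7,2] → X
    (6,0)@(13, 1): e=[99,13,-22] → .
    (1,1)@(3, 3): e=[9,3,78] → X
    (2,1)@(5, 3): e=[27,9,54] → X
    (3,1)@(7, 3): e=[45,15,30] → X
    (5,1)@(11, 3): e=[81,27,-18] → .
    (1,2)@(3, 5): e=[9,23,58] → X
    (4,2)@(9, 5): e=[63,41,-14] → .
    (1,3)@(3, 7): e=[9,43,38] → X
    (3,3)@(7, 7): e=[45,55,-10] → .
    (1,4)@(3, 9): e=[9,63,18] → X
  covered (12 px):
    . . . . X X .
    . X X X X . .
    . X X X . . .
    . X X . . . .
    . X . . . . .
    . . . . . . .
    . . . . . . .
    . . . . . . .

Final: 12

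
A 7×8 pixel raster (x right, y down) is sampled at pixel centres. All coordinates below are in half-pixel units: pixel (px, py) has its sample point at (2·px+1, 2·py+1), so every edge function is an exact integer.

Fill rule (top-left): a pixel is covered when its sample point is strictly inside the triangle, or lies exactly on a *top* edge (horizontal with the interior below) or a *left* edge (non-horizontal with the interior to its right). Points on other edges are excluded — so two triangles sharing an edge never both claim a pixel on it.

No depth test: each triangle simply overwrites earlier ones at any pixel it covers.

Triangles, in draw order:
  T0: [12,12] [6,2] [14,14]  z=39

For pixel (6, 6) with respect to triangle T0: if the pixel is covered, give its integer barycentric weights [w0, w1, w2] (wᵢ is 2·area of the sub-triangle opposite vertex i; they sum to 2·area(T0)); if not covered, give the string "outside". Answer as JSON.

T0:
  2·area = 8
  edge (12, 12)→(6, 2): d=(-6,-10) top-left  bias=+0
  edge (6, 2)→(14, 14): d=(8,12) right/bottom  bias=-1
  edge (14, 14)→(12, 12): d=(-2,-2) top-left  bias=+0
    (0,0)@(1, 1): e=[-44,52,0] → .  [on edge]
    (1,1)@(3, 3): e=[-36,44,0] → .  [on edge]
    (2,2)@(5, 5): e=[-28,36,0] → .  [on edge]
    (3,3)@(7, 7): e=[-20,28,0] → .  [on edge]
    (4,3)@(9, 7): e=[0,4,4] → X  [on edge]
    (5,3)@(11, 7): e=[20,-20,8] → .
    (4,4)@(9, 9): e=[-12,20,0] → .  [on edge]
    (5,5)@(11, 11): e=[-4,12,0] → .  [on edge]
    (6,6)@(13, 13): e=[4,4,0] → X  [on edge]
    (6,7)@(13, 15): e=[-8,20,-4] → .
  covered (2 px):
    . . . . . . .
    . . . . . . .
    . . . . . . .
    . . . . X . .
    . . . . . . .
    . . . . . . .
    . . . . . . X
    . . . . . . .

Final: [4,0,4]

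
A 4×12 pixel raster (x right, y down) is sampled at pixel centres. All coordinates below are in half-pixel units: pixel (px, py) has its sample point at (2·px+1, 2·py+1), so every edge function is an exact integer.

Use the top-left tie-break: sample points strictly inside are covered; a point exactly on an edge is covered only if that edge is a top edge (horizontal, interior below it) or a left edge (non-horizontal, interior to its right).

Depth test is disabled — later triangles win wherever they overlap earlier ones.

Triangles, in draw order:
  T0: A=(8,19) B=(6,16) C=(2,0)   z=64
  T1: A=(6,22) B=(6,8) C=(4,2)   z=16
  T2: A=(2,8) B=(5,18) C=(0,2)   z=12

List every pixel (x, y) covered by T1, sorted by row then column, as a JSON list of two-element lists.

T0:
  2·area = 20
  edge (8, 19)→(6, 16): d=(-2,-3) top-left  bias=+0
  edge (6, 16)→(2, 0): d=(-4,-16) top-left  bias=+0
  edge (2, 0)→(8, 19): d=(6,19) right/bottom  bias=-1
    (2,5)@(5, 11): e=[7,4,9] → █
    (3,5)@(7, 11): e=[13,36,-29] → ·
    (2,6)@(5, 13): e=[3,-4,21] → ·
    (3,8)@(7, 17): e=[1,12,7] → █
    (3,9)@(7, 19): e=[-3,4,19] → ·
  covered (2 px):
    · · · ·
    · · · ·
    · · · ·
    · · · ·
    · · · ·
    · · █ ·
    · · · ·
    · · · ·
    · · · █
    · · · ·
    · · · ·
    · · · ·
T1:
  2·area = 28  (B↔C swapped to make it positive)
  edge (6, 22)→(4, 2): d=(-2,-20) top-left  bias=+0
  edge (4, 2)→(6, 8): d=(2,6) right/bottom  bias=-1
  edge (6, 8)→(6, 22): d=(0,14) right/bottom  bias=-1
    (2,2)@(5, 5): e=[14,0,14] → ·  [on edge]
    (2,3)@(5, 7): e=[10,4,14] → █
    (3,3)@(7, 7): e=[50,-8,-14] → ·
    (2,4)@(5, 9): e=[6,8,14] → █
    (3,4)@(7, 9): e=[46,-4,-14] → ·
    (2,5)@(5, 11): e=[2,12,14] → █
    (3,5)@(7, 11): e=[42,0,-14] → ·  [on edge]
    (2,6)@(5, 13): e=[-2,16,14] → ·
  covered (3 px):
    · · · ·
    · · · ·
    · · · ·
    · · █ ·
    · · █ ·
    · · █ ·
    · · · ·
    · · · ·
    · · · ·
    · · · ·
    · · · ·
    · · · ·
T2:
  2·area = 2
  edge (2, 8)→(5, 18): d=(3,10) right/bottom  bias=-1
  edge (5, 18)→(0, 2): d=(-5,-16) top-left  bias=+0
  edge (0, 2)→(2, 8): d=(2,6) right/bottom  bias=-1
    (0,2)@(1, 5): e=[1,1,0] → ·  [on edge]
    (1,5)@(3, 11): e=[-1,3,0] → ·  [on edge]
    (2,8)@(5, 17): e=[-3,5,0] → ·  [on edge]
    (3,11)@(7, 23): e=[-5,7,0] → ·  [on edge]
  covered (0 px):
    · · · ·
    · · · ·
    · · · ·
    · · · ·
    · · · ·
    · · · ·
    · · · ·
    · · · ·
    · · · ·
    · · · ·
    · · · ·
    · · · ·

Result: [[2,3],[2,4],[2,5]]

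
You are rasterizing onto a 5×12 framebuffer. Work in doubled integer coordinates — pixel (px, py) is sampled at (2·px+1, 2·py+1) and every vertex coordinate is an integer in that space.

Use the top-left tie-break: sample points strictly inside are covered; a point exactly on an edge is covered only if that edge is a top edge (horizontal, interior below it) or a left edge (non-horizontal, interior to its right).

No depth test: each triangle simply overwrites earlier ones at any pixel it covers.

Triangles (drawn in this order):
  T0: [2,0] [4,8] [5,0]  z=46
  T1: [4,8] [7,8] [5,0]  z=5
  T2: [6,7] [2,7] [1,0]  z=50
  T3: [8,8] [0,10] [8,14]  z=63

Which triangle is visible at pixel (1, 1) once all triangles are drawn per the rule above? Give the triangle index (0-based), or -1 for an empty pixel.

T0:
  2·area = 24  (B↔C swapped to make it positive)
  edge (2, 0)→(5, 0): d=(3,0) top-left  bias=+0
  edge (5, 0)→(4, 8): d=(-1,8) right/bottom  bias=-1
  edge (4, 8)→(2, 0): d=(-2,-8) top-left  bias=+0
    (1,0)@(3, 1): e=[3,15,6] → █
    (2,0)@(5, 1): e=[3,-1,22] → ·
    (1,1)@(3, 3): e=[9,13,2] → █
    (2,1)@(5, 3): e=[9,-3,18] → ·
    (1,2)@(3, 5): e=[15,11,-2] → ·
  covered (2 px):
    · █ · · ·
    · █ · · ·
    · · · · ·
    · · · · ·
    · · · · ·
    · · · · ·
    · · · · ·
    · · · · ·
    · · · · ·
    · · · · ·
    · · · · ·
    · · · · ·
T1:
  2·area = 24  (B↔C swapped to make it positive)
  edge (4, 8)→(5, 0): d=(1,-8) top-left  bias=+0
  edge (5, 0)→(7, 8): d=(2,8) right/bottom  bias=-1
  edge (7, 8)→(4, 8): d=(-3,0) right/bottom  bias=-1
    (2,0)@(5, 1): e=[1,2,21] → █
    (3,0)@(7, 1): e=[17,-14,21] → ·
    (2,1)@(5, 3): e=[3,6,15] → █
    (3,1)@(7, 3): e=[19,-10,15] → ·
    (2,2)@(5, 5): e=[5,10,9] → █
    (3,2)@(7, 5): e=[21,-6,9] → ·
    (2,3)@(5, 7): e=[7,14,3] → █
    (3,3)@(7, 7): e=[23,-2,3] → ·
    (2,4)@(5, 9): e=[9,18,-3] → ·
  covered (4 px):
    · · █ · ·
    · · █ · ·
    · · █ · ·
    · · █ · ·
    · · · · ·
    · · · · ·
    · · · · ·
    · · · · ·
    · · · · ·
    · · · · ·
    · · · · ·
    · · · · ·
T2:
  2·area = 28
  edge (6, 7)→(2, 7): d=(-4,0) right/bottom  bias=-1
  edge (2, 7)→(1, 0): d=(-1,-7) top-left  bias=+0
  edge (1, 0)→(6, 7): d=(5,7) right/bottom  bias=-1
    (1,1)@(3, 3): e=[16,11,1] → █
    (2,1)@(5, 3): e=[16,25,-13] → ·
    (1,2)@(3, 5): e=[8,9,11] → █
    (2,2)@(5, 5): e=[8,23,-3] → ·
    (0,3)@(1, 7): e=[0,-7,35] → ·  [on edge]
    (1,3)@(3, 7): e=[0,7,21] → ·  [on edge]
    (2,3)@(5, 7): e=[0,21,7] → ·  [on edge]
    (3,3)@(7, 7): e=[0,35,-7] → ·  [on edge]
    (4,3)@(9, 7): e=[0,49,-21] → ·  [on edge]
  covered (2 px):
    · · · · ·
    · █ · · ·
    · █ · · ·
    · · · · ·
    · · · · ·
    · · · · ·
    · · · · ·
    · · · · ·
    · · · · ·
    · · · · ·
    · · · · ·
    · · · · ·
T3:
  2·area = 48  (B↔C swapped to make it positive)
  edge (8, 8)→(8, 14): d=(0,6) right/bottom  bias=-1
  edge (8, 14)→(0, 10): d=(-8,-4) top-left  bias=+0
  edge (0, 10)→(8, 8): d=(8,-2) top-left  bias=+0
    (2,4)@(5, 9): e=[18,28,2] → █
    (3,4)@(7, 9): e=[6,36,6] → █
    (4,4)@(9, 9): e=[-6,44,10] → ·
    (1,5)@(3, 11): e=[30,4,14] → █
    (4,5)@(9, 11): e=[-6,28,26] → ·
    (1,6)@(3, 13): e=[30,-12,30] → ·
    (2,6)@(5, 13): e=[18,-4,34] → ·
    (3,6)@(7, 13): e=[6,4,38] → █
    (4,6)@(9, 13): e=[-6,12,42] → ·
    (3,7)@(7, 15): e=[6,-12,54] → ·
  covered (6 px):
    · · · · ·
    · · · · ·
    · · · · ·
    · · · · ·
    · · █ █ ·
    · █ █ █ ·
    · · · █ ·
    · · · · ·
    · · · · ·
    · · · · ·
    · · · · ·
    · · · · ·

Z-buffer (winner per pixel, '.' = empty):
  . 0 1 . .
  . 2 1 . .
  . 2 1 . .
  . . 1 . .
  . . 3 3 .
  . 3 3 3 .
  . . . 3 .
  . . . . .
  . . . . .
  . . . . .
  . . . . .
  . . . . .

Final: 2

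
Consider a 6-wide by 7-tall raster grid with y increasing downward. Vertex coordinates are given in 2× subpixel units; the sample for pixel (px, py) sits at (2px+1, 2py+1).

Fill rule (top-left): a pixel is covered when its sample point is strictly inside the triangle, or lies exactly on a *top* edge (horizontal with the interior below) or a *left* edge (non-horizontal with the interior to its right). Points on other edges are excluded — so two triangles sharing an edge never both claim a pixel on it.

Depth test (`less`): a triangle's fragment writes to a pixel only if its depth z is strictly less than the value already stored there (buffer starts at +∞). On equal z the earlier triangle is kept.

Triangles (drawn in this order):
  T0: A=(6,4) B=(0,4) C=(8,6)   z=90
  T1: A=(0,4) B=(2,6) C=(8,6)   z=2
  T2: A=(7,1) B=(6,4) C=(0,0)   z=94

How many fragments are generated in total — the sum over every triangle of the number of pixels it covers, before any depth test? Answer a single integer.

T0:
  2·area = 12  (B↔C swapped to make it positive)
  edge (6, 4)→(8, 6): d=(2,2) right/bottom  bias=-1
  edge (8, 6)→(0, 4): d=(-8,-2) top-left  bias=+0
  edge (0, 4)→(6, 4): d=(6,0) top-left  bias=+0
    (1,0)@(3, 1): e=[0,30,-18] → ·  [on edge]
    (2,1)@(5, 3): e=[0,18,-6] → ·  [on edge]
    (2,2)@(5, 5): e=[4,2,6] → █
    (3,2)@(7, 5): e=[0,6,6] → ·  [on edge]
    (2,3)@(5, 7): e=[8,-14,18] → ·
    (4,3)@(9, 7): e=[0,-6,18] → ·  [on edge]
    (5,4)@(11, 9): e=[0,-18,30] → ·  [on edge]
  covered (1 px):
    · · · · · ·
    · · · · · ·
    · · █ · · ·
    · · · · · ·
    · · · · · ·
    · · · · · ·
    · · · · · ·
T1:
  2·area = 12  (B↔C swapped to make it positive)
  edge (0, 4)→(8, 6): d=(8,2) right/bottom  bias=-1
  edge (8, 6)→(2, 6): d=(-6,0) right/bottom  bias=-1
  edge (2, 6)→(0, 4): d=(-2,-2) top-left  bias=+0
    (0,2)@(1, 5): e=[6,6,0] → █  [on edge]
    (1,2)@(3, 5): e=[2,6,4] → █
    (2,2)@(5, 5): e=[-2,6,8] → ·
    (0,3)@(1, 7): e=[22,-6,-4] → ·
    (1,3)@(3, 7): e=[18,-6,0] → ·  [on edge]
    (2,4)@(5, 9): e=[30,-18,0] → ·  [on edge]
    (3,5)@(7, 11): e=[42,-30,0] → ·  [on edge]
    (4,6)@(9, 13): e=[54,-42,0] → ·  [on edge]
  covered (2 px):
    · · · · · ·
    · · · · · ·
    █ █ · · · ·
    · · · · · ·
    · · · · · ·
    · · · · · ·
    · · · · · ·
T2:
  2·area = 22
  edge (7, 1)→(6, 4): d=(-1,3) right/bottom  bias=-1
  edge (6, 4)→(0, 0): d=(-6,-4) top-left  bias=+0
  edge (0, 0)→(7, 1): d=(7,1) right/bottom  bias=-1
    (1,0)@(3, 1): e=[12,6,4] → █
    (2,0)@(5, 1): e=[6,14,2] → █
    (3,0)@(7, 1): e=[0,22,0] → ·  [on edge]
    (1,1)@(3, 3): e=[10,-6,18] → ·
    (2,1)@(5, 3): e=[4,2,16] → █
    (3,1)@(7, 3): e=[-2,10,14] → ·
    (2,2)@(5, 5): e=[2,-10,30] → ·
    (2,3)@(5, 7): e=[0,-22,44] → ·  [on edge]
    (1,6)@(3, 13): e=[0,-66,88] → ·  [on edge]
  covered (3 px):
    · █ █ · · ·
    · · █ · · ·
    · · · · · ·
    · · · · · ·
    · · · · · ·
    · · · · · ·
    · · · · · ·

Final: 6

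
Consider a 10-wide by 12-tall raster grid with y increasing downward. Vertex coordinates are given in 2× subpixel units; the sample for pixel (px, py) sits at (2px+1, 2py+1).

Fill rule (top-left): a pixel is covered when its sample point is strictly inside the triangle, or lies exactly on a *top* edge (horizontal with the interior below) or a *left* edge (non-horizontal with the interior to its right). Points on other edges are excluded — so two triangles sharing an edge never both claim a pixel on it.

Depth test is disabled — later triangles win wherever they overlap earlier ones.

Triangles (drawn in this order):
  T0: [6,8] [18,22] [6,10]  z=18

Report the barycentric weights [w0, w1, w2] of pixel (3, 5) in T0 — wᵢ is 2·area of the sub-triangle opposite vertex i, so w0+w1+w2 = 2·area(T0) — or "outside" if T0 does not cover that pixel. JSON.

T0:
  2·area = 24
  edge (6, 8)→(18, 22): d=(12,14) right/bottom  bias=-1
  edge (18, 22)→(6, 10): d=(-12,-12) top-left  bias=+0
  edge (6, 10)→(6, 8): d=(0,-2) top-left  bias=+0
    (0,2)@(1, 5): e=[34,0,-10] → ·  [on edge]
    (1,3)@(3, 7): e=[30,0,-6] → ·  [on edge]
    (2,4)@(5, 9): e=[26,0,-2] → ·  [on edge]
    (3,5)@(7, 11): e=[22,0,2] → #  [on edge]
    (4,5)@(9, 11): e=[-6,24,6] → ·
    (3,6)@(7, 13): e=[46,-24,2] → ·
    (4,6)@(9, 13): e=[18,0,6] → #  [on edge]
    (5,6)@(11, 13): e=[-10,24,10] → ·
    (4,7)@(9, 15): e=[42,-24,6] → ·
    (5,7)@(11, 15): e=[14,0,10] → #  [on edge]
    (6,7)@(13, 15): e=[-14,24,14] → ·
    (5,8)@(11, 17): e=[38,-24,10] → ·
    (6,8)@(13, 17): e=[10,0,14] → #  [on edge]
    (7,9)@(15, 19): e=[6,0,18] → #  [on edge]
    (8,10)@(17, 21): e=[2,0,22] → #  [on edge]
    (9,11)@(19, 23): e=[-2,0,26] → ·  [on edge]
  covered (6 px):
    · · · · · · · · · ·
    · · · · · · · · · ·
    · · · · · · · · · ·
    · · · · · · · · · ·
    · · · · · · · · · ·
    · · · # · · · · · ·
    · · · · # · · · · ·
    · · · · · # · · · ·
    · · · · · · # · · ·
    · · · · · · · # · ·
    · · · · · · · · # ·
    · · · · · · · · · ·

Answer: [0,2,22]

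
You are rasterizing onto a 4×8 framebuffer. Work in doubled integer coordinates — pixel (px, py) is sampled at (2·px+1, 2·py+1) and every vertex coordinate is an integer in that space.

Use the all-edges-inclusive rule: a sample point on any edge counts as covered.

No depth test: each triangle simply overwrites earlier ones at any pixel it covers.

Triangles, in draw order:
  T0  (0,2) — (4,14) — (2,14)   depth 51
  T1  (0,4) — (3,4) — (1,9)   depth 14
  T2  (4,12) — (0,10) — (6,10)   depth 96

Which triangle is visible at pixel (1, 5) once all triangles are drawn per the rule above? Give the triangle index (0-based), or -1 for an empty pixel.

T0:
  2·area = 24
  edge (0, 2)→(4, 14): d=(4,12) inclusive
  edge (4, 14)→(2, 14): d=(-2,0) inclusive
  edge (2, 14)→(0, 2): d=(-2,-12) inclusive
    (0,2)@(1, 5): e=[0,18,6] → X  [on edge]
    (1,2)@(3, 5): e=[-24,18,30] → .
    (0,3)@(1, 7): e=[8,14,2] → X
    (1,3)@(3, 7): e=[-16,14,26] → .
    (0,4)@(1, 9): e=[16,10,-2] → .
    (1,5)@(3, 11): e=[0,6,18] → X  [on edge]
    (2,5)@(5, 11): e=[-24,6,42] → .
    (1,6)@(3, 13): e=[8,2,14] → X
    (2,6)@(5, 13): e=[-16,2,38] → .
    (1,7)@(3, 15): e=[16,-2,10] → .
  covered (4 px):
    . . . .
    . . . .
    X . . .
    X . . .
    . . . .
    . X . .
    . X . .
    . . . .
T1:
  2·area = 15
  edge (0, 4)→(3, 4): d=(3,0) inclusive
  edge (3, 4)→(1, 9): d=(-2,5) inclusive
  edge (1, 9)→(0, 4): d=(-1,-5) inclusive
    (0,2)@(1, 5): e=[3,8,4] → X
    (1,2)@(3, 5): e=[3,-2,14] → .
    (0,3)@(1, 7): e=[9,4,2] → X
    (1,3)@(3, 7): e=[9,-6,12] → .
    (0,4)@(1, 9): e=[15,0,0] → X  [on edge]
    (1,4)@(3, 9): e=[15,-10,10] → .
    (0,5)@(1, 11): e=[21,-4,-2] → .
  covered (3 px):
    . . . .
    . . . .
    X . . .
    X . . .
    X . . .
    . . . .
    . . . .
    . . . .
T2:
  2·area = 12
  edge (4, 12)→(0, 10): d=(-4,-2) inclusive
  edge (0, 10)→(6, 10): d=(6,0) inclusive
  edge (6, 10)→(4, 12): d=(-2,2) inclusive
    (3,4)@(7, 9): e=[18,-6,0] → .  [on edge]
    (1,5)@(3, 11): e=[2,6,4] → X
    (2,5)@(5, 11): e=[6,6,0] → X  [on edge]
    (3,5)@(7, 11): e=[10,6,-4] → .
    (1,6)@(3, 13): e=[-6,18,0] → .  [on edge]
    (2,6)@(5, 13): e=[-2,18,-4] → .
    (0,7)@(1, 15): e=[-18,30,0] → .  [on edge]
  covered (2 px):
    . . . .
    . . . .
    . . . .
    . . . .
    . . . .
    . X X .
    . . . .
    . . . .

Z-buffer (winner per pixel, '.' = empty):
  . . . .
  . . . .
  1 . . .
  1 . . .
  1 . . .
  . 2 2 .
  . 0 . .
  . . . .

Answer: 2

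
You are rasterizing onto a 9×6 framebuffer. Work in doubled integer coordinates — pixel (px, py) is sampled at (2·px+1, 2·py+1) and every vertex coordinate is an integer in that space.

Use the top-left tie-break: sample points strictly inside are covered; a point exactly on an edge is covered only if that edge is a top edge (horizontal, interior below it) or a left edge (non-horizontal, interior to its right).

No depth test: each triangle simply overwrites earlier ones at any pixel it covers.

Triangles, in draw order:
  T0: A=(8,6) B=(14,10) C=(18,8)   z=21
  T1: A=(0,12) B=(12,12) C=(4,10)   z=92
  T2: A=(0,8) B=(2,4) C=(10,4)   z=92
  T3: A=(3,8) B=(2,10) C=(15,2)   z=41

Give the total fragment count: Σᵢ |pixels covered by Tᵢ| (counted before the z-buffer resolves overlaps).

T0:
  2·area = 28  (B↔C swapped to make it positive)
  edge (8, 6)→(18, 8): d=(10,2) right/bottom  bias=-1
  edge (18, 8)→(14, 10): d=(-4,2) right/bottom  bias=-1
  edge (14, 10)→(8, 6): d=(-6,-4) top-left  bias=+0
    (1,2)@(3, 5): e=[0,42,-14] → ·  [on edge]
    (5,3)@(11, 7): e=[4,18,6] → #
    (6,3)@(13, 7): e=[0,14,14] → ·  [on edge]
    (5,4)@(11, 9): e=[24,10,-6] → ·
    (6,4)@(13, 9): e=[20,6,2] → #
    (7,4)@(15, 9): e=[16,2,10] → #
    (8,4)@(17, 9): e=[12,-2,18] → ·
    (6,5)@(13, 11): e=[40,-2,-10] → ·
    (7,5)@(15, 11): e=[36,-6,-2] → ·
  covered (3 px):
    · · · · · · · · ·
    · · · · · · · · ·
    · · · · · · · · ·
    · · · · · # · · ·
    · · · · · · # # ·
    · · · · · · · · ·
T1:
  2·area = 24  (B↔C swapped to make it positive)
  edge (0, 12)→(4, 10): d=(4,-2) top-left  bias=+0
  edge (4, 10)→(12, 12): d=(8,2) right/bottom  bias=-1
  edge (12, 12)→(0, 12): d=(-12,0) right/bottom  bias=-1
    (1,5)@(3, 11): e=[2,10,12] → #
    (2,5)@(5, 11): e=[6,6,12] → #
    (3,5)@(7, 11): e=[10,2,12] → #
    (4,5)@(9, 11): e=[14,-2,12] → ·
  covered (3 px):
    · · · · · · · · ·
    · · · · · · · · ·
    · · · · · · · · ·
    · · · · · · · · ·
    · · · · · · · · ·
    · # # # · · · · ·
T2:
  2·area = 32
  edge (0, 8)→(2, 4): d=(2,-4) top-left  bias=+0
  edge (2, 4)→(10, 4): d=(8,0) top-left  bias=+0
  edge (10, 4)→(0, 8): d=(-10,4) right/bottom  bias=-1
    (1,2)@(3, 5): e=[6,8,18] → #
    (2,2)@(5, 5): e=[14,8,10] → #
    (3,2)@(7, 5): e=[22,8,2] → #
    (4,2)@(9, 5): e=[30,8,-6] → ·
    (0,3)@(1, 7): e=[2,24,6] → #
    (1,3)@(3, 7): e=[10,24,-2] → ·
    (2,3)@(5, 7): e=[18,24,-10] → ·
    (3,3)@(7, 7): e=[26,24,-18] → ·
    (0,4)@(1, 9): e=[6,40,-14] → ·
  covered (4 px):
    · · · · · · · · ·
    · · · · · · · · ·
    · # # # · · · · ·
    # · · · · · · · ·
    · · · · · · · · ·
    · · · · · · · · ·
T3:
  2·area = 18  (B↔C swapped to make it positive)
  edge (3, 8)→(15, 2): d=(12,-6) top-left  bias=+0
  edge (15, 2)→(2, 10): d=(-13,8) right/bottom  bias=-1
  edge (2, 10)→(3, 8): d=(1,-2) top-left  bias=+0
    (8,0)@(17, 1): e=[0,-3,21] → ·  [on edge]
    (6,1)@(13, 3): e=[0,3,15] → #  [on edge]
    (7,1)@(15, 3): e=[12,-13,19] → ·
    (4,2)@(9, 5): e=[0,9,9] → #  [on edge]
    (5,2)@(11, 5): e=[12,-7,13] → ·
    (6,2)@(13, 5): e=[24,-23,17] → ·
    (2,3)@(5, 7): e=[0,15,3] → #  [on edge]
    (3,3)@(7, 7): e=[12,-1,7] → ·
    (4,3)@(9, 7): e=[24,-17,11] → ·
    (0,4)@(1, 9): e=[0,21,-3] → ·  [on edge]
    (1,4)@(3, 9): e=[12,5,1] → #
    (2,4)@(5, 9): e=[24,-11,5] → ·
  covered (4 px):
    · · · · · · · · ·
    · · · · · · # · ·
    · · · · # · · · ·
    · · # · · · · · ·
    · # · · · · · · ·
    · · · · · · · · ·

Final: 14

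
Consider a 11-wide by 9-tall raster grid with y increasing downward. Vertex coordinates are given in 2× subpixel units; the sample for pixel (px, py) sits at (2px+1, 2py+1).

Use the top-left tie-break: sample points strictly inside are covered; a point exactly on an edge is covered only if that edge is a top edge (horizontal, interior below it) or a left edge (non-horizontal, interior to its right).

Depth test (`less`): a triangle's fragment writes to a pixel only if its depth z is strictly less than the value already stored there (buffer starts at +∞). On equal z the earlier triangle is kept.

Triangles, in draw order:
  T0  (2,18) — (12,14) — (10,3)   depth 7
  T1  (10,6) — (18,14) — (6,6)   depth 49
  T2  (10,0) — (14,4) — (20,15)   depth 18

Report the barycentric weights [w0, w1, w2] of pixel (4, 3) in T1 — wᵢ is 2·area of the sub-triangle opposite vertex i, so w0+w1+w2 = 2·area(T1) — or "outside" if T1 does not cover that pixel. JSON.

T0:
  2·area = 118  (B↔C swapped to make it positive)
  edge (2, 18)→(10, 3): d=(8,-15) top-left  bias=+0
  edge (10, 3)→(12, 14): d=(2,11) right/bottom  bias=-1
  edge (12, 14)→(2, 18): d=(-10,4) right/bottom  bias=-1
    (4,2)@(9, 5): e=[1,15,102] → #
    (5,2)@(11, 5): e=[31,-7,94] → ·
    (4,3)@(9, 7): e=[17,19,82] → #
    (5,3)@(11, 7): e=[47,-3,74] → ·
    (3,4)@(7, 9): e=[3,45,70] → #
    (5,4)@(11, 9): e=[63,1,54] → #
    (6,4)@(13, 9): e=[93,-21,46] → ·
    (3,5)@(7, 11): e=[19,49,50] → #
    (6,5)@(13, 11): e=[109,-17,26] → ·
    (2,6)@(5, 13): e=[5,75,38] → #
    (6,6)@(13, 13): e=[125,-13,6] → ·
    (2,7)@(5, 15): e=[21,79,18] → #
  covered (16 px):
    · · · · · · · · · · ·
    · · · · · · · · · · ·
    · · · · # · · · · · ·
    · · · · # · · · · · ·
    · · · # # # · · · · ·
    · · · # # # · · · · ·
    · · # # # # · · · · ·
    · · # # # · · · · · ·
    · # · · · · · · · · ·
T1:
  2·area = 32
  edge (10, 6)→(18, 14): d=(8,8) right/bottom  bias=-1
  edge (18, 14)→(6, 6): d=(-12,-8) top-left  bias=+0
  edge (6, 6)→(10, 6): d=(4,0) top-left  bias=+0
    (2,0)@(5, 1): e=[0,52,-20] → ·  [on edge]
    (3,1)@(7, 3): e=[0,44,-12] → ·  [on edge]
    (4,2)@(9, 5): e=[0,36,-4] → ·  [on edge]
    (4,3)@(9, 7): e=[16,12,4] → #
    (5,3)@(11, 7): e=[0,28,4] → ·  [on edge]
    (4,4)@(9, 9): e=[32,-12,12] → ·
    (5,4)@(11, 9): e=[16,4,12] → #
    (6,4)@(13, 9): e=[0,20,12] → ·  [on edge]
    (5,5)@(11, 11): e=[32,-20,20] → ·
    (7,5)@(15, 11): e=[0,12,20] → ·  [on edge]
    (8,6)@(17, 13): e=[0,4,28] → ·  [on edge]
    (9,7)@(19, 15): e=[0,-4,36] → ·  [on edge]
    (10,8)@(21, 17): e=[0,-12,44] → ·  [on edge]
  covered (2 px):
    · · · · · · · · · · ·
    · · · · · · · · · · ·
    · · · · · · · · · · ·
    · · · · # · · · · · ·
    · · · · · # · · · · ·
    · · · · · · · · · · ·
    · · · · · · · · · · ·
    · · · · · · · · · · ·
    · · · · · · · · · · ·
T2:
  2·area = 20
  edge (10, 0)→(14, 4): d=(4,4) right/bottom  bias=-1
  edge (14, 4)→(20, 15): d=(6,11) right/bottom  bias=-1
  edge (20, 15)→(10, 0): d=(-10,-15) top-left  bias=+0
    (5,0)@(11, 1): e=[0,15,5] → ·  [on edge]
    (6,1)@(13, 3): e=[0,5,15] → ·  [on edge]
    (7,2)@(15, 5): e=[0,-5,25] → ·  [on edge]
    (7,3)@(15, 7): e=[8,7,5] → #
    (8,3)@(17, 7): e=[0,-15,35] → ·  [on edge]
    (7,4)@(15, 9): e=[16,19,-15] → ·
    (9,4)@(19, 9): e=[0,-25,45] → ·  [on edge]
    (10,5)@(21, 11): e=[0,-35,55] → ·  [on edge]
  covered (1 px):
    · · · · · · · · · · ·
    · · · · · · · · · · ·
    · · · · · · · · · · ·
    · · · · · · · # · · ·
    · · · · · · · · · · ·
    · · · · · · · · · · ·
    · · · · · · · · · · ·
    · · · · · · · · · · ·
    · · · · · · · · · · ·

Final: [12,4,16]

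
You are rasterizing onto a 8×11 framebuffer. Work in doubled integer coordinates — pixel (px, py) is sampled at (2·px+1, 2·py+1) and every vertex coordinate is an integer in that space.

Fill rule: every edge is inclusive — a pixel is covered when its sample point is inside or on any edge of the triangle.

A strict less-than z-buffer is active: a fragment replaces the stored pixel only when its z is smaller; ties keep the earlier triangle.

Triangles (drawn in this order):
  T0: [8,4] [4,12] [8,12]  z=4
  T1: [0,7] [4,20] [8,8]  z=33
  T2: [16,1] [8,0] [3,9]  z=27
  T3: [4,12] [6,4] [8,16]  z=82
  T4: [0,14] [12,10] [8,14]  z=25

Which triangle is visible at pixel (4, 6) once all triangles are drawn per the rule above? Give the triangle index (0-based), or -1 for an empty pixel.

T0:
  2·area = 32  (B↔C swapped to make it positive)
  edge (8, 4)→(8, 12): d=(0,8) inclusive
  edge (8, 12)→(4, 12): d=(-4,0) inclusive
  edge (4, 12)→(8, 4): d=(4,-8) inclusive
    (3,3)@(7, 7): e=[8,20,4] → X
    (4,3)@(9, 7): e=[-8,20,20] → .
    (3,4)@(7, 9): e=[8,12,12] → X
    (4,4)@(9, 9): e=[-8,12,28] → .
    (2,5)@(5, 11): e=[24,4,4] → X
    (4,5)@(9, 11): e=[-8,4,36] → .
    (2,6)@(5, 13): e=[24,-4,12] → .
    (3,6)@(7, 13): e=[8,-4,28] → .
  covered (4 px):
    . . . . . . . .
    . . . . . . . .
    . . . . . . . .
    . . . X . . . .
    . . . X . . . .
    . . X X . . . .
    . . . . . . . .
    . . . . . . . .
    . . . . . . . .
    . . . . . . . .
    . . . . . . . .
T1:
  2·area = 100  (B↔C swapped to make it positive)
  edge (0, 7)→(8, 8): d=(8,1) inclusive
  edge (8, 8)→(4, 20): d=(-4,12) inclusive
  edge (4, 20)→(0, 7): d=(-4,-13) inclusive
    (4,2)@(9, 5): e=[-25,0,125] → .  [on edge]
    (0,4)@(1, 9): e=[15,80,5] → X
    (1,4)@(3, 9): e=[13,56,31] → X
    (2,4)@(5, 9): e=[11,32,57] → X
    (3,4)@(7, 9): e=[9,8,83] → X
    (4,4)@(9, 9): e=[7,-16,109] → .
    (0,5)@(1, 11): e=[31,72,-3] → .
    (1,5)@(3, 11): e=[29,48,23] → X
    (3,5)@(7, 11): e=[25,0,75] → X  [on edge]
    (4,5)@(9, 11): e=[23,-24,101] → .
    (1,6)@(3, 13): e=[45,40,15] → X
    (3,6)@(7, 13): e=[41,-8,67] → .
    (2,8)@(5, 17): e=[75,0,25] → X  [on edge]
  covered (12 px):
    . . . . . . . .
    . . . . . . . .
    . . . . . . . .
    . . . . . . . .
    X X X X . . . .
    . X X X . . . .
    . X X . . . . .
    . X X . . . . .
    . . X . . . . .
    . . . . . . . .
    . . . . . . . .
T2:
  2·area = 77  (B↔C swapped to make it positive)
  edge (16, 1)→(3, 9): d=(-13,8) inclusive
  edge (3, 9)→(8, 0): d=(5,-9) inclusive
  edge (8, 0)→(16, 1): d=(8,1) inclusive
    (4,0)@(9, 1): e=[56,14,7] → X
    (5,0)@(11, 1): e=[40,32,5] → X
    (6,0)@(13, 1): e=[24,50,3] → X
    (7,0)@(15, 1): e=[8,68,1] → X
    (3,1)@(7, 3): e=[46,6,25] → X
    (6,1)@(13, 3): e=[-2,60,19] → .
    (7,1)@(15, 3): e=[-18,78,17] → .
    (3,2)@(7, 5): e=[20,16,41] → X
    (5,2)@(11, 5): e=[-12,52,37] → .
    (2,3)@(5, 7): e=[10,8,59] → X
    (3,3)@(7, 7): e=[-6,26,57] → .
    (4,3)@(9, 7): e=[-22,44,55] → .
    (1,4)@(3, 9): e=[0,0,77] → X  [on edge]
  covered (11 px):
    . . . . X X X X
    . . . X X X . .
    . . . X X . . .
    . . X . . . . .
    . X . . . . . .
    . . . . . . . .
    . . . . . . . .
    . . . . . . . .
    . . . . . . . .
    . . . . . . . .
    . . . . . . . .
T3:
  2·area = 40
  edge (4, 12)→(6, 4): d=(2,-8) inclusive
  edge (6, 4)→(8, 16): d=(2,12) inclusive
  edge (8, 16)→(4, 12): d=(-4,-4) inclusive
    (0,4)@(1, 9): e=[-30,70,0] → .  [on edge]
    (2,4)@(5, 9): e=[2,22,16] → X
    (3,4)@(7, 9): e=[18,-2,24] → .
    (1,5)@(3, 11): e=[-10,50,0] → .  [on edge]
    (2,5)@(5, 11): e=[6,26,8] → X
    (3,5)@(7, 11): e=[22,2,16] → X
    (4,5)@(9, 11): e=[38,-22,24] → .
    (2,6)@(5, 13): e=[10,30,0] → X  [on edge]
    (4,6)@(9, 13): e=[42,-18,16] → .
    (2,7)@(5, 15): e=[14,34,-8] → .
    (3,7)@(7, 15): e=[30,10,0] → X  [on edge]
    (4,7)@(9, 15): e=[46,-14,8] → .
    (4,8)@(9, 17): e=[50,-10,0] → .  [on edge]
    (5,9)@(11, 19): e=[70,-30,0] → .  [on edge]
    (6,10)@(13, 21): e=[90,-50,0] → .  [on edge]
  covered (6 px):
    . . . . . . . .
    . . . . . . . .
    . . . . . . . .
    . . . . . . . .
    . . X . . . . .
    . . X X . . . .
    . . X X . . . .
    . . . X . . . .
    . . . . . . . .
    . . . . . . . .
    . . . . . . . .
T4:
  2·area = 32
  edge (0, 14)→(12, 10): d=(12,-4) inclusive
  edge (12, 10)→(8, 14): d=(-4,4) inclusive
  edge (8, 14)→(0, 14): d=(-8,0) inclusive
    (7,3)@(15, 7): e=[-24,0,56] → .  [on edge]
    (6,4)@(13, 9): e=[-8,0,40] → .  [on edge]
    (7,4)@(15, 9): e=[0,-8,40] → .  [on edge]
    (4,5)@(9, 11): e=[0,8,24] → X  [on edge]
    (5,5)@(11, 11): e=[8,0,24] → X  [on edge]
    (6,5)@(13, 11): e=[16,-8,24] → .
    (1,6)@(3, 13): e=[0,24,8] → X  [on edge]
    (2,6)@(5, 13): e=[8,16,8] → X
    (3,6)@(7, 13): e=[16,8,8] → X
    (4,6)@(9, 13): e=[24,0,8] → X  [on edge]
    (5,6)@(11, 13): e=[32,-8,8] → .
    (1,7)@(3, 15): e=[24,16,-8] → .
    (3,7)@(7, 15): e=[40,0,-8] → .  [on edge]
    (2,8)@(5, 17): e=[56,0,-24] → .  [on edge]
    (1,9)@(3, 19): e=[72,0,-40] → .  [on edge]
    (0,10)@(1, 21): e=[88,0,-56] → .  [on edge]
  covered (6 px):
    . . . . . . . .
    . . . . . . . .
    . . . . . . . .
    . . . . . . . .
    . . . . . . . .
    . . . . X X . .
    . X X X X . . .
    . . . . . . . .
    . . . . . . . .
    . . . . . . . .
    . . . . . . . .

Z-buffer (winner per pixel, '.' = empty):
  . . . . 2 2 2 2
  . . . 2 2 2 . .
  . . . 2 2 . . .
  . . 2 0 . . . .
  1 2 1 0 . . . .
  . 1 0 0 4 4 . .
  . 4 4 4 4 . . .
  . 1 1 3 . . . .
  . . 1 . . . . .
  . . . . . . . .
  . . . . . . . .

Result: 4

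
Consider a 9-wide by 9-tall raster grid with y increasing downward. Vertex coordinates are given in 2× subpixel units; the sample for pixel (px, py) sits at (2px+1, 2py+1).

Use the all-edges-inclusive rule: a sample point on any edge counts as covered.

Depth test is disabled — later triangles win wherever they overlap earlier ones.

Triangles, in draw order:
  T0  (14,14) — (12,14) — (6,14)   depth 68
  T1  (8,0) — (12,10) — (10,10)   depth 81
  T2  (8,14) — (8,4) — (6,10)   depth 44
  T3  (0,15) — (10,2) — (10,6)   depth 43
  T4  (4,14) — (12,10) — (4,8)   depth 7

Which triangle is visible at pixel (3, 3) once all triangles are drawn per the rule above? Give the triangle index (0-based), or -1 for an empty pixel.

T0:
  degenerate (2·area = 0) — covers nothing
T1:
  2·area = 20
  edge (8, 0)→(12, 10): d=(4,10) inclusive
  edge (12, 10)→(10, 10): d=(-2,0) inclusive
  edge (10, 10)→(8, 0): d=(-2,-10) inclusive
    (4,1)@(9, 3): e=[2,14,4] → █
    (5,1)@(11, 3): e=[-18,14,24] → ·
    (4,2)@(9, 5): e=[10,10,0] → █  [on edge]
    (5,2)@(11, 5): e=[-10,10,20] → ·
    (4,3)@(9, 7): e=[18,6,-4] → ·
    (5,4)@(11, 9): e=[6,2,12] → █
    (6,4)@(13, 9): e=[-14,2,32] → ·
    (5,5)@(11, 11): e=[14,-2,8] → ·
    (5,7)@(11, 15): e=[30,-10,0] → ·  [on edge]
  covered (3 px):
    · · · · · · · · ·
    · · · · █ · · · ·
    · · · · █ · · · ·
    · · · · · · · · ·
    · · · · · █ · · ·
    · · · · · · · · ·
    · · · · · · · · ·
    · · · · · · · · ·
    · · · · · · · · ·
T2:
  2·area = 20  (B↔C swapped to make it positive)
  edge (8, 14)→(6, 10): d=(-2,-4) inclusive
  edge (6, 10)→(8, 4): d=(2,-6) inclusive
  edge (8, 4)→(8, 14): d=(0,10) inclusive
    (4,0)@(9, 1): e=[30,0,-10] → ·  [on edge]
    (3,3)@(7, 7): e=[10,0,10] → █  [on edge]
    (4,3)@(9, 7): e=[18,12,-10] → ·
    (3,4)@(7, 9): e=[6,4,10] → █
    (4,4)@(9, 9): e=[14,16,-10] → ·
    (3,5)@(7, 11): e=[2,8,10] → █
    (4,5)@(9, 11): e=[10,20,-10] → ·
    (2,6)@(5, 13): e=[-10,0,30] → ·  [on edge]
    (3,6)@(7, 13): e=[-2,12,10] → ·
  covered (3 px):
    · · · · · · · · ·
    · · · · · · · · ·
    · · · · · · · · ·
    · · · █ · · · · ·
    · · · █ · · · · ·
    · · · █ · · · · ·
    · · · · · · · · ·
    · · · · · · · · ·
    · · · · · · · · ·
T3:
  2·area = 40
  edge (0, 15)→(10, 2): d=(10,-13) inclusive
  edge (10, 2)→(10, 6): d=(0,4) inclusive
  edge (10, 6)→(0, 15): d=(-10,9) inclusive
    (4,2)@(9, 5): e=[17,4,19] → █
    (5,2)@(11, 5): e=[43,-4,1] → ·
    (3,3)@(7, 7): e=[11,12,17] → █
    (4,3)@(9, 7): e=[37,4,-1] → ·
    (2,4)@(5, 9): e=[5,20,15] → █
    (3,4)@(7, 9): e=[31,12,-3] → ·
    (2,5)@(5, 11): e=[25,20,-5] → ·
  covered (3 px):
    · · · · · · · · ·
    · · · · · · · · ·
    · · · · █ · · · ·
    · · · █ · · · · ·
    · · █ · · · · · ·
    · · · · · · · · ·
    · · · · · · · · ·
    · · · · · · · · ·
    · · · · · · · · ·
T4:
  2·area = 48  (B↔C swapped to make it positive)
  edge (4, 14)→(4, 8): d=(0,-6) inclusive
  edge (4, 8)→(12, 10): d=(8,2) inclusive
  edge (12, 10)→(4, 14): d=(-8,4) inclusive
    (2,4)@(5, 9): e=[6,6,36] → █
    (3,4)@(7, 9): e=[18,2,28] → █
    (4,4)@(9, 9): e=[30,-2,20] → ·
    (2,5)@(5, 11): e=[6,22,20] → █
    (4,5)@(9, 11): e=[30,14,4] → █
    (5,5)@(11, 11): e=[42,10,-4] → ·
    (2,6)@(5, 13): e=[6,38,4] → █
    (3,6)@(7, 13): e=[18,34,-4] → ·
    (4,6)@(9, 13): e=[30,30,-12] → ·
    (2,7)@(5, 15): e=[6,54,-12] → ·
  covered (6 px):
    · · · · · · · · ·
    · · · · · · · · ·
    · · · · · · · · ·
    · · · · · · · · ·
    · · █ █ · · · · ·
    · · █ █ █ · · · ·
    · · █ · · · · · ·
    · · · · · · · · ·
    · · · · · · · · ·

Z-buffer (winner per pixel, '.' = empty):
  . . . . . . . . .
  . . . . 1 . . . .
  . . . . 3 . . . .
  . . . 3 . . . . .
  . . 4 4 . 1 . . .
  . . 4 4 4 . . . .
  . . 4 . . . . . .
  . . . . . . . . .
  . . . . . . . . .

Answer: 3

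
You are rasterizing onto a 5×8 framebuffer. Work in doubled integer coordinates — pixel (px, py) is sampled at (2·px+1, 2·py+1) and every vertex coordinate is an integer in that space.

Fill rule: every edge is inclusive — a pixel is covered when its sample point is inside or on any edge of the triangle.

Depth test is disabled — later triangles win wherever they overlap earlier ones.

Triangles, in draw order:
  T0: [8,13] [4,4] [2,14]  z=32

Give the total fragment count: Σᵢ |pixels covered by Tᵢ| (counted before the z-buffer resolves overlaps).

T0:
  2·area = 58  (B↔C swapped to make it positive)
  edge (8, 13)→(2, 14): d=(-6,1) inclusive
  edge (2, 14)→(4, 4): d=(2,-10) inclusive
  edge (4, 4)→(8, 13): d=(4,9) inclusive
    (2,3)@(5, 7): e=[39,16,3] → █
    (3,3)@(7, 7): e=[37,36,-15] → ·
    (1,4)@(3, 9): e=[29,0,29] → █  [on edge]
    (3,4)@(7, 9): e=[25,40,-7] → ·
    (1,5)@(3, 11): e=[17,4,37] → █
    (3,5)@(7, 11): e=[13,44,1] → █
    (4,5)@(9, 11): e=[11,64,-17] → ·
    (1,6)@(3, 13): e=[5,8,45] → █
    (4,6)@(9, 13): e=[-1,68,-9] → ·
    (1,7)@(3, 15): e=[-7,12,53] → ·
    (2,7)@(5, 15): e=[-9,32,35] → ·
    (3,7)@(7, 15): e=[-11,52,17] → ·
  covered (9 px):
    · · · · ·
    · · · · ·
    · · · · ·
    · · █ · ·
    · █ █ · ·
    · █ █ █ ·
    · █ █ █ ·
    · · · · ·

Result: 9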